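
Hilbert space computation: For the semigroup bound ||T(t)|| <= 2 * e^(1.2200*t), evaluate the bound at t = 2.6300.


||T(2.6300)|| <= 2 * exp(1.2200 * 2.6300)
= 2 * exp(3.2086)
= 2 * 24.7444
= 49.4888

49.4888


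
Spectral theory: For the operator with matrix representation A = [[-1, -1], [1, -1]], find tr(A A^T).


trace(A * A^T) = sum of squares of all entries
= (-1)^2 + (-1)^2 + 1^2 + (-1)^2
= 1 + 1 + 1 + 1
= 4

4


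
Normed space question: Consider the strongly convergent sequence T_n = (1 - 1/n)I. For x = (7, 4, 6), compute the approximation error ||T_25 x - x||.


T_25 x - x = (1 - 1/25)x - x = -x/25
||x|| = sqrt(101) = 10.0499
||T_25 x - x|| = ||x||/25 = 10.0499/25 = 0.4020

0.4020


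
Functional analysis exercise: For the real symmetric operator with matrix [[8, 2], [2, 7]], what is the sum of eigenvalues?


For a self-adjoint (symmetric) matrix, the eigenvalues are real.
The sum of eigenvalues equals the trace of the matrix.
trace = 8 + 7 = 15

15


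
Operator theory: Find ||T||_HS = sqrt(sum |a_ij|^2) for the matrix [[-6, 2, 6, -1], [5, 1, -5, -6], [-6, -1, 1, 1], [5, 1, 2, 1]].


The Hilbert-Schmidt norm is sqrt(sum of squares of all entries).
Sum of squares = (-6)^2 + 2^2 + 6^2 + (-1)^2 + 5^2 + 1^2 + (-5)^2 + (-6)^2 + (-6)^2 + (-1)^2 + 1^2 + 1^2 + 5^2 + 1^2 + 2^2 + 1^2
= 36 + 4 + 36 + 1 + 25 + 1 + 25 + 36 + 36 + 1 + 1 + 1 + 25 + 1 + 4 + 1 = 234
||T||_HS = sqrt(234) = 15.2971

15.2971


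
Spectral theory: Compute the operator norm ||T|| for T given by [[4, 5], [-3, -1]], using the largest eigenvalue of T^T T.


A^T A = [[25, 23], [23, 26]]
trace(A^T A) = 51, det(A^T A) = 121
discriminant = 51^2 - 4*121 = 2117
Largest eigenvalue of A^T A = (trace + sqrt(disc))/2 = 48.5054
||T|| = sqrt(48.5054) = 6.9646

6.9646


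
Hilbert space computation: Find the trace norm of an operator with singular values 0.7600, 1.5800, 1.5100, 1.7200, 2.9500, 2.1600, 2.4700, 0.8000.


The nuclear norm is the sum of all singular values.
||T||_1 = 0.7600 + 1.5800 + 1.5100 + 1.7200 + 2.9500 + 2.1600 + 2.4700 + 0.8000
= 13.9500

13.9500


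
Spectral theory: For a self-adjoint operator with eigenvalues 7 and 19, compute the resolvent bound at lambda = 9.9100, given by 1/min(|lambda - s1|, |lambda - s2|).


dist(9.9100, {7, 19}) = min(|9.9100 - 7|, |9.9100 - 19|)
= min(2.9100, 9.0900) = 2.9100
Resolvent bound = 1/2.9100 = 0.3436

0.3436


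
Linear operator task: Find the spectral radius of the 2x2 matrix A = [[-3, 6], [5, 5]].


For a 2x2 matrix, eigenvalues satisfy lambda^2 - (trace)*lambda + det = 0
trace = -3 + 5 = 2
det = -3*5 - 6*5 = -45
discriminant = 2^2 - 4*(-45) = 184
spectral radius = max |eigenvalue| = 7.7823

7.7823


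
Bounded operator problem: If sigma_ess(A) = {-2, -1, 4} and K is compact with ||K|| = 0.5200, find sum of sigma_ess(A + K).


By Weyl's theorem, the essential spectrum is invariant under compact perturbations.
sigma_ess(A + K) = sigma_ess(A) = {-2, -1, 4}
Sum = -2 + -1 + 4 = 1

1


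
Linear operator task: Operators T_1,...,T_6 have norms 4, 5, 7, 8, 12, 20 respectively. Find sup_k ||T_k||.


By the Uniform Boundedness Principle, the supremum of norms is finite.
sup_k ||T_k|| = max(4, 5, 7, 8, 12, 20) = 20

20


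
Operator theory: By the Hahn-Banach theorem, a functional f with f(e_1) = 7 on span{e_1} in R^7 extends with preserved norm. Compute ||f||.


The norm of f is given by ||f|| = sup_{||x||=1} |f(x)|.
On span{e_1}, ||e_1|| = 1, so ||f|| = |f(e_1)| / ||e_1||
= |7| / 1 = 7.0000

7.0000


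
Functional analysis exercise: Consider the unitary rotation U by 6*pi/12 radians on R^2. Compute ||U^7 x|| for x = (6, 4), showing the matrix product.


U is a rotation by theta = 6*pi/12
U^7 = rotation by 7*theta = 42*pi/12 = 18*pi/12 (mod 2*pi)
cos(18*pi/12) = 0.0000, sin(18*pi/12) = -1.0000
U^7 x = (0.0000 * 6 - -1.0000 * 4, -1.0000 * 6 + 0.0000 * 4)
= (4.0000, -6.0000)
||U^7 x|| = sqrt(4.0000^2 + (-6.0000)^2) = sqrt(52.0000) = 7.2111

7.2111


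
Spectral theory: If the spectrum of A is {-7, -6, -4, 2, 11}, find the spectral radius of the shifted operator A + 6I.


Spectrum of A + 6I = {-1, 0, 2, 8, 17}
Spectral radius = max |lambda| over the shifted spectrum
= max(1, 0, 2, 8, 17) = 17

17


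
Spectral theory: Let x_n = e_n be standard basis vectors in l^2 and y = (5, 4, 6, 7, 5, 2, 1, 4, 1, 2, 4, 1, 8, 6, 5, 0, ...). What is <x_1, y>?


x_1 = e_1 is the standard basis vector with 1 in position 1.
<x_1, y> = y_1 = 5
As n -> infinity, <x_n, y> -> 0, confirming weak convergence of (x_n) to 0.

5


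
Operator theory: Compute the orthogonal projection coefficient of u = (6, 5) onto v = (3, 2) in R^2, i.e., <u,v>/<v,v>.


Computing <u,v> = 6*3 + 5*2 = 28
Computing <v,v> = 3^2 + 2^2 = 13
Projection coefficient = 28/13 = 2.1538

2.1538


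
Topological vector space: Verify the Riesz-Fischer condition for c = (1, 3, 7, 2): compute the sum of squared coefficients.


sum |c_n|^2 = 1^2 + 3^2 + 7^2 + 2^2
= 1 + 9 + 49 + 4
= 63

63


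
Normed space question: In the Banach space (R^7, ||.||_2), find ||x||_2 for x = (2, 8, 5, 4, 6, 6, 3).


The l^2 norm = (sum |x_i|^2)^(1/2)
Sum of 2th powers = 4 + 64 + 25 + 16 + 36 + 36 + 9 = 190
||x||_2 = (190)^(1/2) = 13.7840

13.7840


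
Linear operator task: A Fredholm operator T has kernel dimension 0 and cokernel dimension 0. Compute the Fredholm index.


The Fredholm index is defined as ind(T) = dim(ker T) - dim(coker T)
= 0 - 0
= 0

0


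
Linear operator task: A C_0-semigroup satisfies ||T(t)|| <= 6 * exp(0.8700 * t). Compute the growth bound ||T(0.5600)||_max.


||T(0.5600)|| <= 6 * exp(0.8700 * 0.5600)
= 6 * exp(0.4872)
= 6 * 1.6278
= 9.7665

9.7665


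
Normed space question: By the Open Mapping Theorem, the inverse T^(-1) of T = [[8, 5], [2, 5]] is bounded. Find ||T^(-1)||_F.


det(T) = 8*5 - 5*2 = 30
T^(-1) = (1/30) * [[5, -5], [-2, 8]] = [[0.1667, -0.1667], [-0.0667, 0.2667]]
||T^(-1)||_F^2 = 0.1667^2 + (-0.1667)^2 + (-0.0667)^2 + 0.2667^2 = 0.1311
||T^(-1)||_F = sqrt(0.1311) = 0.3621

0.3621


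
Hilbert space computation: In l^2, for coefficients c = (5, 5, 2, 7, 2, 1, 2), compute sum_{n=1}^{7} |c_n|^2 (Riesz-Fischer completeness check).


sum |c_n|^2 = 5^2 + 5^2 + 2^2 + 7^2 + 2^2 + 1^2 + 2^2
= 25 + 25 + 4 + 49 + 4 + 1 + 4
= 112

112


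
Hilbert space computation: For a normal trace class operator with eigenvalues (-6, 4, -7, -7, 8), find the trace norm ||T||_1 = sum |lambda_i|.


For a normal operator, singular values equal |eigenvalues|.
Trace norm = sum |lambda_i| = 6 + 4 + 7 + 7 + 8
= 32

32


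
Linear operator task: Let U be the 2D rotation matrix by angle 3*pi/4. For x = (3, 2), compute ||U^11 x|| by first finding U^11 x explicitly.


U is a rotation by theta = 3*pi/4
U^11 = rotation by 11*theta = 33*pi/4 = 1*pi/4 (mod 2*pi)
cos(1*pi/4) = 0.7071, sin(1*pi/4) = 0.7071
U^11 x = (0.7071 * 3 - 0.7071 * 2, 0.7071 * 3 + 0.7071 * 2)
= (0.7071, 3.5355)
||U^11 x|| = sqrt(0.7071^2 + 3.5355^2) = sqrt(13.0000) = 3.6056

3.6056


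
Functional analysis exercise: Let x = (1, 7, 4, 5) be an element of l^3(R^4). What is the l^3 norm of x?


The l^3 norm = (sum |x_i|^3)^(1/3)
Sum of 3th powers = 1 + 343 + 64 + 125 = 533
||x||_3 = (533)^(1/3) = 8.1079

8.1079


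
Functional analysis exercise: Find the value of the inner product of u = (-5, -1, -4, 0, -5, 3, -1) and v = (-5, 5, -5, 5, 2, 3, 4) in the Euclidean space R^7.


Computing the standard inner product <u, v> = sum u_i * v_i
= -5*-5 + -1*5 + -4*-5 + 0*5 + -5*2 + 3*3 + -1*4
= 25 + -5 + 20 + 0 + -10 + 9 + -4
= 35

35


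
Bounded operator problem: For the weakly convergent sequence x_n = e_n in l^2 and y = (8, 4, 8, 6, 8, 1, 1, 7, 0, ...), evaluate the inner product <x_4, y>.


x_4 = e_4 is the standard basis vector with 1 in position 4.
<x_4, y> = y_4 = 6
As n -> infinity, <x_n, y> -> 0, confirming weak convergence of (x_n) to 0.

6


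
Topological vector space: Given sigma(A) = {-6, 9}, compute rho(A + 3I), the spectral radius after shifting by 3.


Spectrum of A + 3I = {-3, 12}
Spectral radius = max |lambda| over the shifted spectrum
= max(3, 12) = 12

12


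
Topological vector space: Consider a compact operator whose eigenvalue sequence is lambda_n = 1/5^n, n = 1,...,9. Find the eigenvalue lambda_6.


The eigenvalue formula gives lambda_6 = 1/5^6
= 1/15625
= 6.4000e-05

6.4000e-05


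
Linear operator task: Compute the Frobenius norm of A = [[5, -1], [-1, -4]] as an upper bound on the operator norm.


||A||_F^2 = sum a_ij^2
= 5^2 + (-1)^2 + (-1)^2 + (-4)^2
= 25 + 1 + 1 + 16 = 43
||A||_F = sqrt(43) = 6.5574

6.5574


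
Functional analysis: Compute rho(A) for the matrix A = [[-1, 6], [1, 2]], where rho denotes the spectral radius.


For a 2x2 matrix, eigenvalues satisfy lambda^2 - (trace)*lambda + det = 0
trace = -1 + 2 = 1
det = -1*2 - 6*1 = -8
discriminant = 1^2 - 4*(-8) = 33
spectral radius = max |eigenvalue| = 3.3723

3.3723


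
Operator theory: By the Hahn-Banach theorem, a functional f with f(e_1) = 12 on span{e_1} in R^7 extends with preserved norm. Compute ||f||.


The norm of f is given by ||f|| = sup_{||x||=1} |f(x)|.
On span{e_1}, ||e_1|| = 1, so ||f|| = |f(e_1)| / ||e_1||
= |12| / 1 = 12.0000

12.0000


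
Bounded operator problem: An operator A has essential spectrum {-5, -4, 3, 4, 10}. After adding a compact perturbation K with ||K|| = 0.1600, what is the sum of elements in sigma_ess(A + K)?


By Weyl's theorem, the essential spectrum is invariant under compact perturbations.
sigma_ess(A + K) = sigma_ess(A) = {-5, -4, 3, 4, 10}
Sum = -5 + -4 + 3 + 4 + 10 = 8

8


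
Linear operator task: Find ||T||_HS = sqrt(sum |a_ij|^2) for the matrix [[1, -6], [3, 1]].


The Hilbert-Schmidt norm is sqrt(sum of squares of all entries).
Sum of squares = 1^2 + (-6)^2 + 3^2 + 1^2
= 1 + 36 + 9 + 1 = 47
||T||_HS = sqrt(47) = 6.8557

6.8557


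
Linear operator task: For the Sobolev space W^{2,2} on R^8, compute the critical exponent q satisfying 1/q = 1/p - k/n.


Using the Sobolev embedding formula: 1/q = 1/p - k/n
1/q = 1/2 - 2/8 = 1/4
q = 1/(1/4) = 4

4.0000


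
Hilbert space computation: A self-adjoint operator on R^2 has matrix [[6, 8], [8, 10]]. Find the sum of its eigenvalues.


For a self-adjoint (symmetric) matrix, the eigenvalues are real.
The sum of eigenvalues equals the trace of the matrix.
trace = 6 + 10 = 16

16


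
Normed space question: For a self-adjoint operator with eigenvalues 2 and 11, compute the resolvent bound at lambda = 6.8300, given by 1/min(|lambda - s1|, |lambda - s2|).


dist(6.8300, {2, 11}) = min(|6.8300 - 2|, |6.8300 - 11|)
= min(4.8300, 4.1700) = 4.1700
Resolvent bound = 1/4.1700 = 0.2398

0.2398


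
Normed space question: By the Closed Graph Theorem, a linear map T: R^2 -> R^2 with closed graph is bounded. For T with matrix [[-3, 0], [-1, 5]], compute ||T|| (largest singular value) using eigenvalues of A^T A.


A^T A = [[10, -5], [-5, 25]]
trace(A^T A) = 35, det(A^T A) = 225
discriminant = 35^2 - 4*225 = 325
Largest eigenvalue of A^T A = (trace + sqrt(disc))/2 = 26.5139
||T|| = sqrt(26.5139) = 5.1492

5.1492


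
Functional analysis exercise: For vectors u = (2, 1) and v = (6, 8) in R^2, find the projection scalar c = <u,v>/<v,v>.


Computing <u,v> = 2*6 + 1*8 = 20
Computing <v,v> = 6^2 + 8^2 = 100
Projection coefficient = 20/100 = 0.2000

0.2000


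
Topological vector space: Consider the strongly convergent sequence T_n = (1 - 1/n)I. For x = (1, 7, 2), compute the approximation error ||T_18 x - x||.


T_18 x - x = (1 - 1/18)x - x = -x/18
||x|| = sqrt(54) = 7.3485
||T_18 x - x|| = ||x||/18 = 7.3485/18 = 0.4082

0.4082


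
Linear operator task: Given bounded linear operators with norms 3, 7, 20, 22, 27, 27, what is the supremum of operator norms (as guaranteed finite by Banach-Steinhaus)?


By the Uniform Boundedness Principle, the supremum of norms is finite.
sup_k ||T_k|| = max(3, 7, 20, 22, 27, 27) = 27

27


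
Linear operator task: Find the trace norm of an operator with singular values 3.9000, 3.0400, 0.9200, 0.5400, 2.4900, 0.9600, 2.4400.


The nuclear norm is the sum of all singular values.
||T||_1 = 3.9000 + 3.0400 + 0.9200 + 0.5400 + 2.4900 + 0.9600 + 2.4400
= 14.2900

14.2900


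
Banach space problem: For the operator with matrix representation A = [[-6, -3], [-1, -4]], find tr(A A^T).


trace(A * A^T) = sum of squares of all entries
= (-6)^2 + (-3)^2 + (-1)^2 + (-4)^2
= 36 + 9 + 1 + 16
= 62

62


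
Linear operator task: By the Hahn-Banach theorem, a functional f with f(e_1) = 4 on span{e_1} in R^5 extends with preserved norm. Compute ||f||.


The norm of f is given by ||f|| = sup_{||x||=1} |f(x)|.
On span{e_1}, ||e_1|| = 1, so ||f|| = |f(e_1)| / ||e_1||
= |4| / 1 = 4.0000

4.0000


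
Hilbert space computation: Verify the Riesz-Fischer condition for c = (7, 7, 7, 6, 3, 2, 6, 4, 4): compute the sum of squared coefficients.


sum |c_n|^2 = 7^2 + 7^2 + 7^2 + 6^2 + 3^2 + 2^2 + 6^2 + 4^2 + 4^2
= 49 + 49 + 49 + 36 + 9 + 4 + 36 + 16 + 16
= 264

264


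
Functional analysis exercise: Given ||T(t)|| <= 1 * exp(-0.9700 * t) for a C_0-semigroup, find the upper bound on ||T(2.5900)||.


||T(2.5900)|| <= 1 * exp(-0.9700 * 2.5900)
= 1 * exp(-2.5123)
= 1 * 0.0811
= 0.0811

0.0811


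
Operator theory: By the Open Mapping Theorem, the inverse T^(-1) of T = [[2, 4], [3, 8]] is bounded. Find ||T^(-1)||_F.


det(T) = 2*8 - 4*3 = 4
T^(-1) = (1/4) * [[8, -4], [-3, 2]] = [[2.0000, -1.0000], [-0.7500, 0.5000]]
||T^(-1)||_F^2 = 2.0000^2 + (-1.0000)^2 + (-0.7500)^2 + 0.5000^2 = 5.8125
||T^(-1)||_F = sqrt(5.8125) = 2.4109

2.4109


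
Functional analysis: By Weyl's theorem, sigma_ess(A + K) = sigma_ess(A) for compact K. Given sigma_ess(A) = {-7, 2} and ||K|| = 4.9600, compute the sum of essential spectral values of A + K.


By Weyl's theorem, the essential spectrum is invariant under compact perturbations.
sigma_ess(A + K) = sigma_ess(A) = {-7, 2}
Sum = -7 + 2 = -5

-5


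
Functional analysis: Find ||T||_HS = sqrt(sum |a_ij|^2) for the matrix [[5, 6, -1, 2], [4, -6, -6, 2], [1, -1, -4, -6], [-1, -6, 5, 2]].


The Hilbert-Schmidt norm is sqrt(sum of squares of all entries).
Sum of squares = 5^2 + 6^2 + (-1)^2 + 2^2 + 4^2 + (-6)^2 + (-6)^2 + 2^2 + 1^2 + (-1)^2 + (-4)^2 + (-6)^2 + (-1)^2 + (-6)^2 + 5^2 + 2^2
= 25 + 36 + 1 + 4 + 16 + 36 + 36 + 4 + 1 + 1 + 16 + 36 + 1 + 36 + 25 + 4 = 278
||T||_HS = sqrt(278) = 16.6733

16.6733


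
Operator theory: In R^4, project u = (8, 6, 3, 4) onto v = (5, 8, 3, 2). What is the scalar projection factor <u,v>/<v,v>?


Computing <u,v> = 8*5 + 6*8 + 3*3 + 4*2 = 105
Computing <v,v> = 5^2 + 8^2 + 3^2 + 2^2 = 102
Projection coefficient = 105/102 = 1.0294

1.0294


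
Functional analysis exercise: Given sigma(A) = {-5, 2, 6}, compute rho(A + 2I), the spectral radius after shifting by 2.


Spectrum of A + 2I = {-3, 4, 8}
Spectral radius = max |lambda| over the shifted spectrum
= max(3, 4, 8) = 8

8


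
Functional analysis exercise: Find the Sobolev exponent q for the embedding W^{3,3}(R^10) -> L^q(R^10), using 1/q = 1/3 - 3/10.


Using the Sobolev embedding formula: 1/q = 1/p - k/n
1/q = 1/3 - 3/10 = 1/30
q = 1/(1/30) = 30

30.0000


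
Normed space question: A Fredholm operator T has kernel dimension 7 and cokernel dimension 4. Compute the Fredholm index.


The Fredholm index is defined as ind(T) = dim(ker T) - dim(coker T)
= 7 - 4
= 3

3


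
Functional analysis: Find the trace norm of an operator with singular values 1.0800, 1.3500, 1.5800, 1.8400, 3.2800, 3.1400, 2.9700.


The nuclear norm is the sum of all singular values.
||T||_1 = 1.0800 + 1.3500 + 1.5800 + 1.8400 + 3.2800 + 3.1400 + 2.9700
= 15.2400

15.2400


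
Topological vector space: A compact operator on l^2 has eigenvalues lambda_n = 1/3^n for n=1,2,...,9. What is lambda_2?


The eigenvalue formula gives lambda_2 = 1/3^2
= 1/9
= 0.1111

0.1111


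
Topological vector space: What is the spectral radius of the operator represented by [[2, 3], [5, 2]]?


For a 2x2 matrix, eigenvalues satisfy lambda^2 - (trace)*lambda + det = 0
trace = 2 + 2 = 4
det = 2*2 - 3*5 = -11
discriminant = 4^2 - 4*(-11) = 60
spectral radius = max |eigenvalue| = 5.8730

5.8730


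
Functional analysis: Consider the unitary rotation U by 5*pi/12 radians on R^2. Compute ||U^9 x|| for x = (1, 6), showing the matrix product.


U is a rotation by theta = 5*pi/12
U^9 = rotation by 9*theta = 45*pi/12 = 21*pi/12 (mod 2*pi)
cos(21*pi/12) = 0.7071, sin(21*pi/12) = -0.7071
U^9 x = (0.7071 * 1 - -0.7071 * 6, -0.7071 * 1 + 0.7071 * 6)
= (4.9497, 3.5355)
||U^9 x|| = sqrt(4.9497^2 + 3.5355^2) = sqrt(37.0000) = 6.0828

6.0828


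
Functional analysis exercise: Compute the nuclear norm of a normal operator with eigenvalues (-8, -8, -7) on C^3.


For a normal operator, singular values equal |eigenvalues|.
Trace norm = sum |lambda_i| = 8 + 8 + 7
= 23

23


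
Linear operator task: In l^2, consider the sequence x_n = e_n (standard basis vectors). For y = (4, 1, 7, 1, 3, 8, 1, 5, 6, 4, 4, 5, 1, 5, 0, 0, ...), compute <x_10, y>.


x_10 = e_10 is the standard basis vector with 1 in position 10.
<x_10, y> = y_10 = 4
As n -> infinity, <x_n, y> -> 0, confirming weak convergence of (x_n) to 0.

4


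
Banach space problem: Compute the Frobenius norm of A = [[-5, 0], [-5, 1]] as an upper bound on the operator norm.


||A||_F^2 = sum a_ij^2
= (-5)^2 + 0^2 + (-5)^2 + 1^2
= 25 + 0 + 25 + 1 = 51
||A||_F = sqrt(51) = 7.1414

7.1414


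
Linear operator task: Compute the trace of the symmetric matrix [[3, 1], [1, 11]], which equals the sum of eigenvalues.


For a self-adjoint (symmetric) matrix, the eigenvalues are real.
The sum of eigenvalues equals the trace of the matrix.
trace = 3 + 11 = 14

14


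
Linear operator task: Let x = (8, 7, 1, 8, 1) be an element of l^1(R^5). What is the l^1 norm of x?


The l^1 norm equals the sum of absolute values of all components.
||x||_1 = 8 + 7 + 1 + 8 + 1
= 25

25.0000


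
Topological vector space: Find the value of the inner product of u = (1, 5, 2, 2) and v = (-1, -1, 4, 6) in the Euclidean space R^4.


Computing the standard inner product <u, v> = sum u_i * v_i
= 1*-1 + 5*-1 + 2*4 + 2*6
= -1 + -5 + 8 + 12
= 14

14


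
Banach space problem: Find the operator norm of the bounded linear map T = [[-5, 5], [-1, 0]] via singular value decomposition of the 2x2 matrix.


A^T A = [[26, -25], [-25, 25]]
trace(A^T A) = 51, det(A^T A) = 25
discriminant = 51^2 - 4*25 = 2501
Largest eigenvalue of A^T A = (trace + sqrt(disc))/2 = 50.5050
||T|| = sqrt(50.5050) = 7.1067

7.1067


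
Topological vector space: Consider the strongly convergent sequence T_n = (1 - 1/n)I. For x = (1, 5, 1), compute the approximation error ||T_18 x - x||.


T_18 x - x = (1 - 1/18)x - x = -x/18
||x|| = sqrt(27) = 5.1962
||T_18 x - x|| = ||x||/18 = 5.1962/18 = 0.2887

0.2887


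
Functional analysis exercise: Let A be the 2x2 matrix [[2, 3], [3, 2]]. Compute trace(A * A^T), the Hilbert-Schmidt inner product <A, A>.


trace(A * A^T) = sum of squares of all entries
= 2^2 + 3^2 + 3^2 + 2^2
= 4 + 9 + 9 + 4
= 26

26


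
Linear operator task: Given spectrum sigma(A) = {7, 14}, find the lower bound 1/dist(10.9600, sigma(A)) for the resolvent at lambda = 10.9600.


dist(10.9600, {7, 14}) = min(|10.9600 - 7|, |10.9600 - 14|)
= min(3.9600, 3.0400) = 3.0400
Resolvent bound = 1/3.0400 = 0.3289

0.3289


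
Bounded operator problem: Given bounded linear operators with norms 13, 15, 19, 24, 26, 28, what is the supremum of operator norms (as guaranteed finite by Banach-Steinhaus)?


By the Uniform Boundedness Principle, the supremum of norms is finite.
sup_k ||T_k|| = max(13, 15, 19, 24, 26, 28) = 28

28


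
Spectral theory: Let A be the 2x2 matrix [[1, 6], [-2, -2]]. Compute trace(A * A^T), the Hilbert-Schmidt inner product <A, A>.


trace(A * A^T) = sum of squares of all entries
= 1^2 + 6^2 + (-2)^2 + (-2)^2
= 1 + 36 + 4 + 4
= 45

45


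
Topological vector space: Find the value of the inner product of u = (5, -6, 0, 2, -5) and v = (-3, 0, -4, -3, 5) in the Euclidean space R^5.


Computing the standard inner product <u, v> = sum u_i * v_i
= 5*-3 + -6*0 + 0*-4 + 2*-3 + -5*5
= -15 + 0 + 0 + -6 + -25
= -46

-46


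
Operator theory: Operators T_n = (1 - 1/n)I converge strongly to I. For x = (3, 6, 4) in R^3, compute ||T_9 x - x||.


T_9 x - x = (1 - 1/9)x - x = -x/9
||x|| = sqrt(61) = 7.8102
||T_9 x - x|| = ||x||/9 = 7.8102/9 = 0.8678

0.8678


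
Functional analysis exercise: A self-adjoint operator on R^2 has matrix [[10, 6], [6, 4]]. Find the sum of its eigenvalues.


For a self-adjoint (symmetric) matrix, the eigenvalues are real.
The sum of eigenvalues equals the trace of the matrix.
trace = 10 + 4 = 14

14


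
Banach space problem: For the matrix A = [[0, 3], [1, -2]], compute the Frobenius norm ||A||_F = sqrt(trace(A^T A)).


||A||_F^2 = sum a_ij^2
= 0^2 + 3^2 + 1^2 + (-2)^2
= 0 + 9 + 1 + 4 = 14
||A||_F = sqrt(14) = 3.7417

3.7417


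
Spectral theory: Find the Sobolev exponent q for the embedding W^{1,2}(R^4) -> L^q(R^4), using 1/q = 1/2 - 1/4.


Using the Sobolev embedding formula: 1/q = 1/p - k/n
1/q = 1/2 - 1/4 = 1/4
q = 1/(1/4) = 4

4.0000


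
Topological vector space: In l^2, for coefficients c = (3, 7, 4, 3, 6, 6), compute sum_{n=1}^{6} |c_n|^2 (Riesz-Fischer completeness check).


sum |c_n|^2 = 3^2 + 7^2 + 4^2 + 3^2 + 6^2 + 6^2
= 9 + 49 + 16 + 9 + 36 + 36
= 155

155


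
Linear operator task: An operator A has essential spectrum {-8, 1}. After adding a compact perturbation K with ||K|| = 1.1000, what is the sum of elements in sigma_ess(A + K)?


By Weyl's theorem, the essential spectrum is invariant under compact perturbations.
sigma_ess(A + K) = sigma_ess(A) = {-8, 1}
Sum = -8 + 1 = -7

-7


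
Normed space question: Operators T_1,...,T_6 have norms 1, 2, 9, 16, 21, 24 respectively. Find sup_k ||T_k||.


By the Uniform Boundedness Principle, the supremum of norms is finite.
sup_k ||T_k|| = max(1, 2, 9, 16, 21, 24) = 24

24


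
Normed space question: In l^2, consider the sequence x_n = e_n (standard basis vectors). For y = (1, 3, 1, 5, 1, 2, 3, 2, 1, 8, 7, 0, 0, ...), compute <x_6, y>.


x_6 = e_6 is the standard basis vector with 1 in position 6.
<x_6, y> = y_6 = 2
As n -> infinity, <x_n, y> -> 0, confirming weak convergence of (x_n) to 0.

2


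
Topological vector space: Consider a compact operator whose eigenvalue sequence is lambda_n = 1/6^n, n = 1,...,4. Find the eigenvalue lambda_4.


The eigenvalue formula gives lambda_4 = 1/6^4
= 1/1296
= 7.7160e-04

7.7160e-04


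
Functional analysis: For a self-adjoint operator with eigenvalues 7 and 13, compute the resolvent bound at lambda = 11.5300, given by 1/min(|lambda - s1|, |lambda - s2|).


dist(11.5300, {7, 13}) = min(|11.5300 - 7|, |11.5300 - 13|)
= min(4.5300, 1.4700) = 1.4700
Resolvent bound = 1/1.4700 = 0.6803

0.6803


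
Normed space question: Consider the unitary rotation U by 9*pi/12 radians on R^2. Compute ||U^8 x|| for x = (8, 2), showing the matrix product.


U is a rotation by theta = 9*pi/12
U^8 = rotation by 8*theta = 72*pi/12 = 0*pi/12 (mod 2*pi)
cos(0*pi/12) = 1.0000, sin(0*pi/12) = 0.0000
U^8 x = (1.0000 * 8 - 0.0000 * 2, 0.0000 * 8 + 1.0000 * 2)
= (8.0000, 2.0000)
||U^8 x|| = sqrt(8.0000^2 + 2.0000^2) = sqrt(68.0000) = 8.2462

8.2462


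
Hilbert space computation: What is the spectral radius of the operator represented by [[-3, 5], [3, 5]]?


For a 2x2 matrix, eigenvalues satisfy lambda^2 - (trace)*lambda + det = 0
trace = -3 + 5 = 2
det = -3*5 - 5*3 = -30
discriminant = 2^2 - 4*(-30) = 124
spectral radius = max |eigenvalue| = 6.5678

6.5678


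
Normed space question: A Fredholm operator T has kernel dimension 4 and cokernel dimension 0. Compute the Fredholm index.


The Fredholm index is defined as ind(T) = dim(ker T) - dim(coker T)
= 4 - 0
= 4

4


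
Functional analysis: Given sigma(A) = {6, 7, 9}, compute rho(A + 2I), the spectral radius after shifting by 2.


Spectrum of A + 2I = {8, 9, 11}
Spectral radius = max |lambda| over the shifted spectrum
= max(8, 9, 11) = 11

11


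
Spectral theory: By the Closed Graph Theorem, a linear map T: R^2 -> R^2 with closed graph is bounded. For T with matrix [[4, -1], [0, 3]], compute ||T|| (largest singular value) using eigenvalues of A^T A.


A^T A = [[16, -4], [-4, 10]]
trace(A^T A) = 26, det(A^T A) = 144
discriminant = 26^2 - 4*144 = 100
Largest eigenvalue of A^T A = (trace + sqrt(disc))/2 = 18.0000
||T|| = sqrt(18.0000) = 4.2426

4.2426


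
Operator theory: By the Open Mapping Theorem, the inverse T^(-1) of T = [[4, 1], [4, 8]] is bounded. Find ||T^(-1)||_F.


det(T) = 4*8 - 1*4 = 28
T^(-1) = (1/28) * [[8, -1], [-4, 4]] = [[0.2857, -0.0357], [-0.1429, 0.1429]]
||T^(-1)||_F^2 = 0.2857^2 + (-0.0357)^2 + (-0.1429)^2 + 0.1429^2 = 0.1237
||T^(-1)||_F = sqrt(0.1237) = 0.3517

0.3517


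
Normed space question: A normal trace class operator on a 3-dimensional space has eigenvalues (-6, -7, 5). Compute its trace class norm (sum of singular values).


For a normal operator, singular values equal |eigenvalues|.
Trace norm = sum |lambda_i| = 6 + 7 + 5
= 18

18


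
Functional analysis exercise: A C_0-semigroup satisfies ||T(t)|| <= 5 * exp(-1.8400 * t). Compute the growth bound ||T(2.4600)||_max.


||T(2.4600)|| <= 5 * exp(-1.8400 * 2.4600)
= 5 * exp(-4.5264)
= 5 * 0.0108
= 0.0541

0.0541


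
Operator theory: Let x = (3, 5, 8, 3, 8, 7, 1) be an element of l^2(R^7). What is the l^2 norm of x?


The l^2 norm = (sum |x_i|^2)^(1/2)
Sum of 2th powers = 9 + 25 + 64 + 9 + 64 + 49 + 1 = 221
||x||_2 = (221)^(1/2) = 14.8661

14.8661


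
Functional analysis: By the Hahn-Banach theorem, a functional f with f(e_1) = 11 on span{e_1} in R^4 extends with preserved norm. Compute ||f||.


The norm of f is given by ||f|| = sup_{||x||=1} |f(x)|.
On span{e_1}, ||e_1|| = 1, so ||f|| = |f(e_1)| / ||e_1||
= |11| / 1 = 11.0000

11.0000


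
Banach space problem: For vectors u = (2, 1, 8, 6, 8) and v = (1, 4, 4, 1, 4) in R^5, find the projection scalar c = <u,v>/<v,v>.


Computing <u,v> = 2*1 + 1*4 + 8*4 + 6*1 + 8*4 = 76
Computing <v,v> = 1^2 + 4^2 + 4^2 + 1^2 + 4^2 = 50
Projection coefficient = 76/50 = 1.5200

1.5200


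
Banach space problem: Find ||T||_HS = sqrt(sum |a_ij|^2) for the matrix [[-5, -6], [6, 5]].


The Hilbert-Schmidt norm is sqrt(sum of squares of all entries).
Sum of squares = (-5)^2 + (-6)^2 + 6^2 + 5^2
= 25 + 36 + 36 + 25 = 122
||T||_HS = sqrt(122) = 11.0454

11.0454


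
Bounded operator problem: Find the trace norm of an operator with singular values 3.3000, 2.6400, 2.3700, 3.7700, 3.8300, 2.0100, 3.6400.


The nuclear norm is the sum of all singular values.
||T||_1 = 3.3000 + 2.6400 + 2.3700 + 3.7700 + 3.8300 + 2.0100 + 3.6400
= 21.5600

21.5600


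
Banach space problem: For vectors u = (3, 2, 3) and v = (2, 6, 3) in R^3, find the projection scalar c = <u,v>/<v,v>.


Computing <u,v> = 3*2 + 2*6 + 3*3 = 27
Computing <v,v> = 2^2 + 6^2 + 3^2 = 49
Projection coefficient = 27/49 = 0.5510

0.5510


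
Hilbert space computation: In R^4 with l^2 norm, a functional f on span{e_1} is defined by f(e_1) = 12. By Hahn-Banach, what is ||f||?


The norm of f is given by ||f|| = sup_{||x||=1} |f(x)|.
On span{e_1}, ||e_1|| = 1, so ||f|| = |f(e_1)| / ||e_1||
= |12| / 1 = 12.0000

12.0000


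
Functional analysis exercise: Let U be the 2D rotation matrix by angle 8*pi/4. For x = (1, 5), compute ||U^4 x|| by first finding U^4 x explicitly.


U is a rotation by theta = 8*pi/4
U^4 = rotation by 4*theta = 32*pi/4 = 0*pi/4 (mod 2*pi)
cos(0*pi/4) = 1.0000, sin(0*pi/4) = 0.0000
U^4 x = (1.0000 * 1 - 0.0000 * 5, 0.0000 * 1 + 1.0000 * 5)
= (1.0000, 5.0000)
||U^4 x|| = sqrt(1.0000^2 + 5.0000^2) = sqrt(26.0000) = 5.0990

5.0990


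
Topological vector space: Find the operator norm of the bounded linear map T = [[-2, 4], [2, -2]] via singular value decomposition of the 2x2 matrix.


A^T A = [[8, -12], [-12, 20]]
trace(A^T A) = 28, det(A^T A) = 16
discriminant = 28^2 - 4*16 = 720
Largest eigenvalue of A^T A = (trace + sqrt(disc))/2 = 27.4164
||T|| = sqrt(27.4164) = 5.2361

5.2361


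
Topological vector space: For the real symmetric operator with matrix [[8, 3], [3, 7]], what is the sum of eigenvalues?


For a self-adjoint (symmetric) matrix, the eigenvalues are real.
The sum of eigenvalues equals the trace of the matrix.
trace = 8 + 7 = 15

15


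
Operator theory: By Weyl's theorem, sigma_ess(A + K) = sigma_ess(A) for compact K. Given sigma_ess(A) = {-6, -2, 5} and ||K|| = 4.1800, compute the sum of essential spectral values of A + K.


By Weyl's theorem, the essential spectrum is invariant under compact perturbations.
sigma_ess(A + K) = sigma_ess(A) = {-6, -2, 5}
Sum = -6 + -2 + 5 = -3

-3


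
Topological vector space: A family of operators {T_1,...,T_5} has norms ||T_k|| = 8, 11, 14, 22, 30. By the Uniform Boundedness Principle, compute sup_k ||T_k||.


By the Uniform Boundedness Principle, the supremum of norms is finite.
sup_k ||T_k|| = max(8, 11, 14, 22, 30) = 30

30


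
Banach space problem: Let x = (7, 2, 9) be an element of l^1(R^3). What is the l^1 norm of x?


The l^1 norm equals the sum of absolute values of all components.
||x||_1 = 7 + 2 + 9
= 18

18.0000


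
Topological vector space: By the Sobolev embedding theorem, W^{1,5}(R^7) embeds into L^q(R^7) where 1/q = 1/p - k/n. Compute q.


Using the Sobolev embedding formula: 1/q = 1/p - k/n
1/q = 1/5 - 1/7 = 2/35
q = 1/(2/35) = 35/2 = 17.5000

17.5000


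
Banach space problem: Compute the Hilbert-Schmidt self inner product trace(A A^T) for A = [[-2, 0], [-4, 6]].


trace(A * A^T) = sum of squares of all entries
= (-2)^2 + 0^2 + (-4)^2 + 6^2
= 4 + 0 + 16 + 36
= 56

56


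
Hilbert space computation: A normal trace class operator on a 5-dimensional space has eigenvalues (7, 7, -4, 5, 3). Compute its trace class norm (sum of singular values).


For a normal operator, singular values equal |eigenvalues|.
Trace norm = sum |lambda_i| = 7 + 7 + 4 + 5 + 3
= 26

26


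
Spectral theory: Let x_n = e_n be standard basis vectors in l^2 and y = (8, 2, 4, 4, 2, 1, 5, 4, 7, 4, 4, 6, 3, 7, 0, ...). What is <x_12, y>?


x_12 = e_12 is the standard basis vector with 1 in position 12.
<x_12, y> = y_12 = 6
As n -> infinity, <x_n, y> -> 0, confirming weak convergence of (x_n) to 0.

6


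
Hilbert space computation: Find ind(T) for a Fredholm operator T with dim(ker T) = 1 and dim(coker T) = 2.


The Fredholm index is defined as ind(T) = dim(ker T) - dim(coker T)
= 1 - 2
= -1

-1


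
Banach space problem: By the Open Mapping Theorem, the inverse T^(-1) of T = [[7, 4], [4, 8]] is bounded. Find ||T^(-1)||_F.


det(T) = 7*8 - 4*4 = 40
T^(-1) = (1/40) * [[8, -4], [-4, 7]] = [[0.2000, -0.1000], [-0.1000, 0.1750]]
||T^(-1)||_F^2 = 0.2000^2 + (-0.1000)^2 + (-0.1000)^2 + 0.1750^2 = 0.0906
||T^(-1)||_F = sqrt(0.0906) = 0.3010

0.3010


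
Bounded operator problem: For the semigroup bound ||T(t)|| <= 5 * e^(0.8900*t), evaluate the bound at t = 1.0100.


||T(1.0100)|| <= 5 * exp(0.8900 * 1.0100)
= 5 * exp(0.8989)
= 5 * 2.4569
= 12.2845

12.2845


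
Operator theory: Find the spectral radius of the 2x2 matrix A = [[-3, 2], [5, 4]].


For a 2x2 matrix, eigenvalues satisfy lambda^2 - (trace)*lambda + det = 0
trace = -3 + 4 = 1
det = -3*4 - 2*5 = -22
discriminant = 1^2 - 4*(-22) = 89
spectral radius = max |eigenvalue| = 5.2170

5.2170


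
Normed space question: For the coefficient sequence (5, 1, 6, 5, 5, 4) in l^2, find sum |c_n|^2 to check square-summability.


sum |c_n|^2 = 5^2 + 1^2 + 6^2 + 5^2 + 5^2 + 4^2
= 25 + 1 + 36 + 25 + 25 + 16
= 128

128


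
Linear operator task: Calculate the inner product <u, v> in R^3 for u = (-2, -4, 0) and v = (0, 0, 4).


Computing the standard inner product <u, v> = sum u_i * v_i
= -2*0 + -4*0 + 0*4
= 0 + 0 + 0
= 0

0


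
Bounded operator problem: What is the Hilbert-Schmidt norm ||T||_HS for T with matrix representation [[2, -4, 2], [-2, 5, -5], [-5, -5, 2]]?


The Hilbert-Schmidt norm is sqrt(sum of squares of all entries).
Sum of squares = 2^2 + (-4)^2 + 2^2 + (-2)^2 + 5^2 + (-5)^2 + (-5)^2 + (-5)^2 + 2^2
= 4 + 16 + 4 + 4 + 25 + 25 + 25 + 25 + 4 = 132
||T||_HS = sqrt(132) = 11.4891

11.4891


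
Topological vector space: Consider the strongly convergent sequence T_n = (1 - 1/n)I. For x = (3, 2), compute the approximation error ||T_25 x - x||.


T_25 x - x = (1 - 1/25)x - x = -x/25
||x|| = sqrt(13) = 3.6056
||T_25 x - x|| = ||x||/25 = 3.6056/25 = 0.1442

0.1442


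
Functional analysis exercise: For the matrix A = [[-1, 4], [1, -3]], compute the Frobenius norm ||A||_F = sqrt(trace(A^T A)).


||A||_F^2 = sum a_ij^2
= (-1)^2 + 4^2 + 1^2 + (-3)^2
= 1 + 16 + 1 + 9 = 27
||A||_F = sqrt(27) = 5.1962

5.1962


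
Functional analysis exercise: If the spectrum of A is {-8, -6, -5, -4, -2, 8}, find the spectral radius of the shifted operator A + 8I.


Spectrum of A + 8I = {0, 2, 3, 4, 6, 16}
Spectral radius = max |lambda| over the shifted spectrum
= max(0, 2, 3, 4, 6, 16) = 16

16


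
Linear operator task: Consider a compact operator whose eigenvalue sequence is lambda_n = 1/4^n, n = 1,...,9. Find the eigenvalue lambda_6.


The eigenvalue formula gives lambda_6 = 1/4^6
= 1/4096
= 2.4414e-04

2.4414e-04


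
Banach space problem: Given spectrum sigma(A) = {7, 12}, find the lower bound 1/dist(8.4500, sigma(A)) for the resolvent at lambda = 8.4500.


dist(8.4500, {7, 12}) = min(|8.4500 - 7|, |8.4500 - 12|)
= min(1.4500, 3.5500) = 1.4500
Resolvent bound = 1/1.4500 = 0.6897

0.6897


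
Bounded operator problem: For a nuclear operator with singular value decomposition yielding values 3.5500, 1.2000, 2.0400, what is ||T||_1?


The nuclear norm is the sum of all singular values.
||T||_1 = 3.5500 + 1.2000 + 2.0400
= 6.7900

6.7900


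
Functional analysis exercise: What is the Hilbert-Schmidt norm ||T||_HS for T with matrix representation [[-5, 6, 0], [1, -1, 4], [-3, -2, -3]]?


The Hilbert-Schmidt norm is sqrt(sum of squares of all entries).
Sum of squares = (-5)^2 + 6^2 + 0^2 + 1^2 + (-1)^2 + 4^2 + (-3)^2 + (-2)^2 + (-3)^2
= 25 + 36 + 0 + 1 + 1 + 16 + 9 + 4 + 9 = 101
||T||_HS = sqrt(101) = 10.0499

10.0499


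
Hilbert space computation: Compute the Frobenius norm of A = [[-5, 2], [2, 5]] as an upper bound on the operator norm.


||A||_F^2 = sum a_ij^2
= (-5)^2 + 2^2 + 2^2 + 5^2
= 25 + 4 + 4 + 25 = 58
||A||_F = sqrt(58) = 7.6158

7.6158


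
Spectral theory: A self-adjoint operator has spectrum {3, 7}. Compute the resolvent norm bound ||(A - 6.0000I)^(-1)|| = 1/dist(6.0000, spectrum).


dist(6.0000, {3, 7}) = min(|6.0000 - 3|, |6.0000 - 7|)
= min(3.0000, 1.0000) = 1.0000
Resolvent bound = 1/1.0000 = 1.0000

1.0000


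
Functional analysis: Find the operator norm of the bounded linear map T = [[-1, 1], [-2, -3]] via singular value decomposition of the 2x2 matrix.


A^T A = [[5, 5], [5, 10]]
trace(A^T A) = 15, det(A^T A) = 25
discriminant = 15^2 - 4*25 = 125
Largest eigenvalue of A^T A = (trace + sqrt(disc))/2 = 13.0902
||T|| = sqrt(13.0902) = 3.6180

3.6180


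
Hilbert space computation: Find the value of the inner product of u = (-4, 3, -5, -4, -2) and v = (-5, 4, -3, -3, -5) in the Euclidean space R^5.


Computing the standard inner product <u, v> = sum u_i * v_i
= -4*-5 + 3*4 + -5*-3 + -4*-3 + -2*-5
= 20 + 12 + 15 + 12 + 10
= 69

69


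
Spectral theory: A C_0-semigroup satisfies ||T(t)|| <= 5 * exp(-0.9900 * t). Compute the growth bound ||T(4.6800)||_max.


||T(4.6800)|| <= 5 * exp(-0.9900 * 4.6800)
= 5 * exp(-4.6332)
= 5 * 0.0097
= 0.0486

0.0486


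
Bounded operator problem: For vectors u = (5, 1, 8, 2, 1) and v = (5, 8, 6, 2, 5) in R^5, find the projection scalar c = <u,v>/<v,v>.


Computing <u,v> = 5*5 + 1*8 + 8*6 + 2*2 + 1*5 = 90
Computing <v,v> = 5^2 + 8^2 + 6^2 + 2^2 + 5^2 = 154
Projection coefficient = 90/154 = 0.5844

0.5844


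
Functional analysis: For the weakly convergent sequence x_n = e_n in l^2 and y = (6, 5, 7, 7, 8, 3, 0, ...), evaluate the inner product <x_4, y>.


x_4 = e_4 is the standard basis vector with 1 in position 4.
<x_4, y> = y_4 = 7
As n -> infinity, <x_n, y> -> 0, confirming weak convergence of (x_n) to 0.

7


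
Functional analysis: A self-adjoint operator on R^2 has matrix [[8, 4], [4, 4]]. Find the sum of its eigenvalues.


For a self-adjoint (symmetric) matrix, the eigenvalues are real.
The sum of eigenvalues equals the trace of the matrix.
trace = 8 + 4 = 12

12


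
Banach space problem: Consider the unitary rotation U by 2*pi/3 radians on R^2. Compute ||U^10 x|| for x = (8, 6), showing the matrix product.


U is a rotation by theta = 2*pi/3
U^10 = rotation by 10*theta = 20*pi/3 = 2*pi/3 (mod 2*pi)
cos(2*pi/3) = -0.5000, sin(2*pi/3) = 0.8660
U^10 x = (-0.5000 * 8 - 0.8660 * 6, 0.8660 * 8 + -0.5000 * 6)
= (-9.1962, 3.9282)
||U^10 x|| = sqrt((-9.1962)^2 + 3.9282^2) = sqrt(100.0000) = 10.0000

10.0000


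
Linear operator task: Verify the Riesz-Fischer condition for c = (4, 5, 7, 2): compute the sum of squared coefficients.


sum |c_n|^2 = 4^2 + 5^2 + 7^2 + 2^2
= 16 + 25 + 49 + 4
= 94

94


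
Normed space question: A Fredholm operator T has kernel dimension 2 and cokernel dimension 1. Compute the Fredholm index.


The Fredholm index is defined as ind(T) = dim(ker T) - dim(coker T)
= 2 - 1
= 1

1


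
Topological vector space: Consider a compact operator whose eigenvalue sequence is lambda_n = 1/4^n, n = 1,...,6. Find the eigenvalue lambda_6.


The eigenvalue formula gives lambda_6 = 1/4^6
= 1/4096
= 2.4414e-04

2.4414e-04


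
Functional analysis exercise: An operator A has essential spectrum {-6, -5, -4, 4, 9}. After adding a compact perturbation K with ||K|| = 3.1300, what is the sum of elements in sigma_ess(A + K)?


By Weyl's theorem, the essential spectrum is invariant under compact perturbations.
sigma_ess(A + K) = sigma_ess(A) = {-6, -5, -4, 4, 9}
Sum = -6 + -5 + -4 + 4 + 9 = -2

-2


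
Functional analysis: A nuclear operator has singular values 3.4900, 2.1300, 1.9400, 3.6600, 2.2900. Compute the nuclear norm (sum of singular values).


The nuclear norm is the sum of all singular values.
||T||_1 = 3.4900 + 2.1300 + 1.9400 + 3.6600 + 2.2900
= 13.5100

13.5100


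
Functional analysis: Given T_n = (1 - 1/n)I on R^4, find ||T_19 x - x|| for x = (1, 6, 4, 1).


T_19 x - x = (1 - 1/19)x - x = -x/19
||x|| = sqrt(54) = 7.3485
||T_19 x - x|| = ||x||/19 = 7.3485/19 = 0.3868

0.3868


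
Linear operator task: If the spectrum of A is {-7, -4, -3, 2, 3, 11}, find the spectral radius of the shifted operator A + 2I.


Spectrum of A + 2I = {-5, -2, -1, 4, 5, 13}
Spectral radius = max |lambda| over the shifted spectrum
= max(5, 2, 1, 4, 5, 13) = 13

13


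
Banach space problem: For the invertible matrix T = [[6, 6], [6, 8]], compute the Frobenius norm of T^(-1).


det(T) = 6*8 - 6*6 = 12
T^(-1) = (1/12) * [[8, -6], [-6, 6]] = [[0.6667, -0.5000], [-0.5000, 0.5000]]
||T^(-1)||_F^2 = 0.6667^2 + (-0.5000)^2 + (-0.5000)^2 + 0.5000^2 = 1.1944
||T^(-1)||_F = sqrt(1.1944) = 1.0929

1.0929


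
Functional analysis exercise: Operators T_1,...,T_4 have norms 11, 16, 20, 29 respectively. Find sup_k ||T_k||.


By the Uniform Boundedness Principle, the supremum of norms is finite.
sup_k ||T_k|| = max(11, 16, 20, 29) = 29

29


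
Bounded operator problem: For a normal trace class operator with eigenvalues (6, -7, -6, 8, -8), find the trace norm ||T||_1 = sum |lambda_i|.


For a normal operator, singular values equal |eigenvalues|.
Trace norm = sum |lambda_i| = 6 + 7 + 6 + 8 + 8
= 35

35


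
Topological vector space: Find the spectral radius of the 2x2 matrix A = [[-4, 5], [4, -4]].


For a 2x2 matrix, eigenvalues satisfy lambda^2 - (trace)*lambda + det = 0
trace = -4 + -4 = -8
det = -4*-4 - 5*4 = -4
discriminant = (-8)^2 - 4*(-4) = 80
spectral radius = max |eigenvalue| = 8.4721

8.4721
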